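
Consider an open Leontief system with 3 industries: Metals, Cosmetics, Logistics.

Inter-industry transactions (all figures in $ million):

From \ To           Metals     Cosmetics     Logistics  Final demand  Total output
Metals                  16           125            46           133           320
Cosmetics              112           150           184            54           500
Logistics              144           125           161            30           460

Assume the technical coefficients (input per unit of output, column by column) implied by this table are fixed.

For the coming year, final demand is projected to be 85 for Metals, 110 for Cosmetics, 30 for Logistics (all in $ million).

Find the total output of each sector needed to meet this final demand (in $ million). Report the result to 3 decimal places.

Technical coefficients a_ij = z_ij / X_j:
  a_11 = 16/320 = 0.05, a_21 = 112/320 = 0.35, a_31 = 144/320 = 0.45
  a_12 = 125/500 = 0.25, a_22 = 150/500 = 0.30, a_32 = 125/500 = 0.25
  a_13 = 46/460 = 0.10, a_23 = 184/460 = 0.40, a_33 = 161/460 = 0.35
I − A =
  [   0.95    -0.25    -0.10]
  [  -0.35     0.70    -0.40]
  [  -0.45    -0.25     0.65]
Cofactors of I−A, C_ij = (−1)^(i+j)·(minor ij) (rows/columns in the sector order above):
  C_11 = (0.70)(0.65) − (-0.40)(-0.25) = 0.3550
  C_12 = −[(-0.35)(0.65) − (-0.40)(-0.45)] = 0.4075
  C_13 = (-0.35)(-0.25) − (0.70)(-0.45) = 0.4025
  C_21 = −[(-0.25)(0.65) − (-0.10)(-0.25)] = 0.1875
  C_22 = (0.95)(0.65) − (-0.10)(-0.45) = 0.5725
  C_23 = −[(0.95)(-0.25) − (-0.25)(-0.45)] = 0.3500
  C_31 = (-0.25)(-0.40) − (-0.10)(0.70) = 0.1700
  C_32 = −[(0.95)(-0.40) − (-0.10)(-0.35)] = 0.4150
  C_33 = (0.95)(0.70) − (-0.25)(-0.35) = 0.5775
det(I−A) = Σ_j (I−A)_1j·C_1j = (0.95)(0.3550) + (-0.25)(0.4075) + (-0.10)(0.4025) = 0.195125
adj(I−A) = Cᵀ =
  [ 0.3550   0.1875   0.1700]
  [ 0.4075   0.5725   0.4150]
  [ 0.4025   0.3500   0.5775]
(I − A)⁻¹ = adj(I−A) / det(I−A) ≈
  [   1.8193     0.9609     0.8712]
  [   2.0884     2.9340     2.1268]
  [   2.0628     1.7937     2.9596]
x = (I − A)⁻¹ d = adj(I−A)·d / det(I−A), with det(I−A) = 0.195125:
  x_1 = (0.3550·85 + 0.1875·110 + 0.1700·30) / 0.195125 = 55.90 / 0.195125 ≈ 286.483
  x_2 = (0.4075·85 + 0.5725·110 + 0.4150·30) / 0.195125 = 110.0625 / 0.195125 ≈ 564.061
  x_3 = (0.4025·85 + 0.3500·110 + 0.5775·30) / 0.195125 = 90.0375 / 0.195125 ≈ 461.435

x_1 = 286.483, x_2 = 564.061, x_3 = 461.435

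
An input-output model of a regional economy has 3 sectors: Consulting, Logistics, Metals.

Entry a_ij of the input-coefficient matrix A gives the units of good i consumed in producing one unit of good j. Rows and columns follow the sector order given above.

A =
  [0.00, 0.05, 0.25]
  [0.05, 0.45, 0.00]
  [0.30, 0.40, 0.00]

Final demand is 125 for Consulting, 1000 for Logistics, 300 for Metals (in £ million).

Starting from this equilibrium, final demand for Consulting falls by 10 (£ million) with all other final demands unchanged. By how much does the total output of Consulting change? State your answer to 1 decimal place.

Δx_1 = -11.0

I − A =
  [   1.00    -0.05    -0.25]
  [  -0.05     0.55     0.00]
  [  -0.30    -0.40     1.00]
Cofactors of I−A, C_ij = (−1)^(i+j)·(minor ij) (rows/columns in the sector order above):
  C_11 = (0.55)(1.00) − (0.00)(-0.40) = 0.5500
  C_12 = −[(-0.05)(1.00) − (0.00)(-0.30)] = 0.0500
  C_13 = (-0.05)(-0.40) − (0.55)(-0.30) = 0.1850
  C_21 = −[(-0.05)(1.00) − (-0.25)(-0.40)] = 0.1500
  C_22 = (1.00)(1.00) − (-0.25)(-0.30) = 0.9250
  C_23 = −[(1.00)(-0.40) − (-0.05)(-0.30)] = 0.4150
  C_31 = (-0.05)(0.00) − (-0.25)(0.55) = 0.1375
  C_32 = −[(1.00)(0.00) − (-0.25)(-0.05)] = 0.0125
  C_33 = (1.00)(0.55) − (-0.05)(-0.05) = 0.5475
det(I−A) = Σ_j (I−A)_1j·C_1j = (1.00)(0.5500) + (-0.05)(0.0500) + (-0.25)(0.1850) = 0.50125
adj(I−A) = Cᵀ =
  [ 0.5500   0.1500   0.1375]
  [ 0.0500   0.9250   0.0125]
  [ 0.1850   0.4150   0.5475]
(I − A)⁻¹ = adj(I−A) / det(I−A) ≈
  [   1.0973     0.2993     0.2743]
  [   0.0998     1.8454     0.0249]
  [   0.3691     0.8279     1.0923]
Δx = (I − A)⁻¹ Δd with Δd having -10 in the Consulting component and 0 elsewhere.
So Δx_1 = L_11 · (-10), where L_11 = adj(I−A)_11 / det(I−A) = 0.5500 / 0.50125.
Δx_1 = 0.5500 × (-10) / 0.50125 = -5.50 / 0.50125 ≈ -11.0.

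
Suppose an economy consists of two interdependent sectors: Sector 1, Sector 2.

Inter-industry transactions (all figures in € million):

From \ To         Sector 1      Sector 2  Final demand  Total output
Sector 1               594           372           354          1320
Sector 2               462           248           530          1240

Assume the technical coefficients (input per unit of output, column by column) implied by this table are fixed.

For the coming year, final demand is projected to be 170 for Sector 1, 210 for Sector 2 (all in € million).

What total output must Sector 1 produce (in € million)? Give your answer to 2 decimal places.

x_1 = 594.03

Technical coefficients a_ij = z_ij / X_j:
  a_11 = 594/1320 = 0.45, a_21 = 462/1320 = 0.35
  a_12 = 372/1240 = 0.30, a_22 = 248/1240 = 0.20
I − A =
  [   0.55    -0.30]
  [  -0.35     0.80]
det(I−A) = (0.55)(0.80) − (-0.30)(-0.35) = 0.3350
adj(I−A) = [[0.80, 0.30], [0.35, 0.55]]
(I − A)⁻¹ = adj(I−A) / det(I−A) ≈
  [   2.3881     0.8955]
  [   1.0448     1.6418]
x = (I − A)⁻¹ d = adj(I−A)·d / det(I−A), with det(I−A) = 0.3350:
  x_1 = (0.80·170 + 0.30·210) / 0.3350 = 199.00 / 0.3350 ≈ 594.03
  x_2 = (0.35·170 + 0.55·210) / 0.3350 = 175.00 / 0.3350 ≈ 522.39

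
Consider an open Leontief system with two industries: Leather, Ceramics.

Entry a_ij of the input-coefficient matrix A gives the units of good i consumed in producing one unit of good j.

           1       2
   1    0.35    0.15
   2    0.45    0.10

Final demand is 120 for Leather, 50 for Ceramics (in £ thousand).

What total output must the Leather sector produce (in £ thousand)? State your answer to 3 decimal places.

x_1 = 223.188

I − A =
  [   0.65    -0.15]
  [  -0.45     0.90]
det(I−A) = (0.65)(0.90) − (-0.15)(-0.45) = 0.5175
adj(I−A) = [[0.90, 0.15], [0.45, 0.65]]
(I − A)⁻¹ = adj(I−A) / det(I−A) ≈
  [   1.7391     0.2899]
  [   0.8696     1.2560]
x = (I − A)⁻¹ d = adj(I−A)·d / det(I−A), with det(I−A) = 0.5175:
  x_1 = (0.90·120 + 0.15·50) / 0.5175 = 115.50 / 0.5175 ≈ 223.188
  x_2 = (0.45·120 + 0.65·50) / 0.5175 = 86.50 / 0.5175 ≈ 167.150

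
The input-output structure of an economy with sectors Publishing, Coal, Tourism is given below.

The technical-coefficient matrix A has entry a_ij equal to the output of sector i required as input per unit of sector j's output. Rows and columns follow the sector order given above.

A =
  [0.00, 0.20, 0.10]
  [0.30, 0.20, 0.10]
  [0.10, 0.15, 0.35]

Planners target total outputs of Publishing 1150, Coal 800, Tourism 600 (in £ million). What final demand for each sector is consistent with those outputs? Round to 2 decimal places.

d_P = 930.00, d_C = 235.00, d_T = 155.00

I − A =
  [   1.00    -0.20    -0.10]
  [  -0.30     0.80    -0.10]
  [  -0.10    -0.15     0.65]
d = (I − A) x:
  d_P = (+1.00)·1150 + (-0.20)·800 + (-0.10)·600 = 930.00
  d_C = (-0.30)·1150 + (+0.80)·800 + (-0.10)·600 = 235.00
  d_T = (-0.10)·1150 + (-0.15)·800 + (+0.65)·600 = 155.00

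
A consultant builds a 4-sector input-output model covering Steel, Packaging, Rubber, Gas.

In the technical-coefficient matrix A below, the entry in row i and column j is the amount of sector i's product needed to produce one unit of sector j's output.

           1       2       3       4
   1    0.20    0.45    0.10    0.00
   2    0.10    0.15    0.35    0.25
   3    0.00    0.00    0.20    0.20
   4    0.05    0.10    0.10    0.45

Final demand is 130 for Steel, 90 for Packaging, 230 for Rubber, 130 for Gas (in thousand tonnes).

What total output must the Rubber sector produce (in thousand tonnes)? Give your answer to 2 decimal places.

x_3 = 395.65

I − A =
  [   0.80    -0.45    -0.10     0.00]
  [  -0.10     0.85    -0.35    -0.25]
  [   0.00     0.00     0.80    -0.20]
  [  -0.05    -0.10    -0.10     0.55]
Compute the cofactors C_ij = (−1)^(i+j)·(3×3 minor ij) of I−A; the adjugate is their transpose:
adj(I−A) = Cᵀ =
  [ 0.330000   0.191000   0.142125   0.138500]
  [ 0.055500   0.335000   0.180750   0.218000]
  [ 0.010500   0.020500   0.323625   0.127000]
  [ 0.042000   0.082000   0.104625   0.508000]
det(I−A) = Σ_j (I−A)_1j·C_1j = (0.80)(0.330000) + (-0.45)(0.055500) + (-0.10)(0.010500) + (0.00)(0.042000) = 0.237975
(I − A)⁻¹ = adj(I−A) / det(I−A) ≈
  [   1.3867     0.8026     0.5972     0.5820]
  [   0.2332     1.4077     0.7595     0.9161]
  [   0.0441     0.0861     1.3599     0.5337]
  [   0.1765     0.3446     0.4396     2.1347]
x = (I − A)⁻¹ d = adj(I−A)·d / det(I−A), with det(I−A) = 0.237975:
  x_1 = (0.330000·130 + 0.191000·90 + 0.142125·230 + 0.138500·130) / 0.237975 = 110.78375 / 0.237975 ≈ 465.53
  x_2 = (0.055500·130 + 0.335000·90 + 0.180750·230 + 0.218000·130) / 0.237975 = 107.2775 / 0.237975 ≈ 450.79
  x_3 = (0.010500·130 + 0.020500·90 + 0.323625·230 + 0.127000·130) / 0.237975 = 94.15375 / 0.237975 ≈ 395.65
  x_4 = (0.042000·130 + 0.082000·90 + 0.104625·230 + 0.508000·130) / 0.237975 = 102.94375 / 0.237975 ≈ 432.58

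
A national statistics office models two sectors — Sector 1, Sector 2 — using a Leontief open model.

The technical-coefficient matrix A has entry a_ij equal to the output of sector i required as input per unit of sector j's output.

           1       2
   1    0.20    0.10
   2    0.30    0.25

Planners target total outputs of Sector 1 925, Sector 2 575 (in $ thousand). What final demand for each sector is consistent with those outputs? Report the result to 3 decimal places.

I − A =
  [   0.80    -0.10]
  [  -0.30     0.75]
d = (I − A) x:
  d_1 = (+0.80)·925 + (-0.10)·575 = 682.500
  d_2 = (-0.30)·925 + (+0.75)·575 = 153.750

d_1 = 682.500, d_2 = 153.750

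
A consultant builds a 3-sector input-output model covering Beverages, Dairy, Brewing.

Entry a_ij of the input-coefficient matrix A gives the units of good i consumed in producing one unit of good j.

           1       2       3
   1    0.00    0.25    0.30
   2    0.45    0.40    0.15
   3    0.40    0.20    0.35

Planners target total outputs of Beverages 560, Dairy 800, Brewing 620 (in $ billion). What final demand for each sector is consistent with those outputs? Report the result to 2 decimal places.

I − A =
  [   1.00    -0.25    -0.30]
  [  -0.45     0.60    -0.15]
  [  -0.40    -0.20     0.65]
d = (I − A) x:
  d_1 = (+1.00)·560 + (-0.25)·800 + (-0.30)·620 = 174.00
  d_2 = (-0.45)·560 + (+0.60)·800 + (-0.15)·620 = 135.00
  d_3 = (-0.40)·560 + (-0.20)·800 + (+0.65)·620 = 19.00

d_1 = 174.00, d_2 = 135.00, d_3 = 19.00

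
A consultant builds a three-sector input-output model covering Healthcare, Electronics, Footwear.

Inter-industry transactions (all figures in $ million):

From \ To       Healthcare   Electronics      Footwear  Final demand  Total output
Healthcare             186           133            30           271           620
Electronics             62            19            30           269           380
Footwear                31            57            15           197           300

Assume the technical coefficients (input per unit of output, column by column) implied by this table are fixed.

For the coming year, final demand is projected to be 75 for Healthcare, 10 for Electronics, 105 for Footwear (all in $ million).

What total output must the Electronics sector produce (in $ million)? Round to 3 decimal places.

Technical coefficients a_ij = z_ij / X_j:
  a_11 = 186/620 = 0.30, a_21 = 62/620 = 0.10, a_31 = 31/620 = 0.05
  a_12 = 133/380 = 0.35, a_22 = 19/380 = 0.05, a_32 = 57/380 = 0.15
  a_13 = 30/300 = 0.10, a_23 = 30/300 = 0.10, a_33 = 15/300 = 0.05
I − A =
  [   0.70    -0.35    -0.10]
  [  -0.10     0.95    -0.10]
  [  -0.05    -0.15     0.95]
Cofactors of I−A, C_ij = (−1)^(i+j)·(minor ij) (rows/columns in the sector order above):
  C_11 = (0.95)(0.95) − (-0.10)(-0.15) = 0.8875
  C_12 = −[(-0.10)(0.95) − (-0.10)(-0.05)] = 0.1000
  C_13 = (-0.10)(-0.15) − (0.95)(-0.05) = 0.0625
  C_21 = −[(-0.35)(0.95) − (-0.10)(-0.15)] = 0.3475
  C_22 = (0.70)(0.95) − (-0.10)(-0.05) = 0.6600
  C_23 = −[(0.70)(-0.15) − (-0.35)(-0.05)] = 0.1225
  C_31 = (-0.35)(-0.10) − (-0.10)(0.95) = 0.1300
  C_32 = −[(0.70)(-0.10) − (-0.10)(-0.10)] = 0.0800
  C_33 = (0.70)(0.95) − (-0.35)(-0.10) = 0.6300
det(I−A) = Σ_j (I−A)_1j·C_1j = (0.70)(0.8875) + (-0.35)(0.1000) + (-0.10)(0.0625) = 0.5800
adj(I−A) = Cᵀ =
  [ 0.8875   0.3475   0.1300]
  [ 0.1000   0.6600   0.0800]
  [ 0.0625   0.1225   0.6300]
(I − A)⁻¹ = adj(I−A) / det(I−A) ≈
  [   1.5302     0.5991     0.2241]
  [   0.1724     1.1379     0.1379]
  [   0.1078     0.2112     1.0862]
x = (I − A)⁻¹ d = adj(I−A)·d / det(I−A), with det(I−A) = 0.5800:
  x_1 = (0.8875·75 + 0.3475·10 + 0.1300·105) / 0.5800 = 83.6875 / 0.5800 ≈ 144.289
  x_2 = (0.1000·75 + 0.6600·10 + 0.0800·105) / 0.5800 = 22.50 / 0.5800 ≈ 38.793
  x_3 = (0.0625·75 + 0.1225·10 + 0.6300·105) / 0.5800 = 72.0625 / 0.5800 ≈ 124.246

x_2 = 38.793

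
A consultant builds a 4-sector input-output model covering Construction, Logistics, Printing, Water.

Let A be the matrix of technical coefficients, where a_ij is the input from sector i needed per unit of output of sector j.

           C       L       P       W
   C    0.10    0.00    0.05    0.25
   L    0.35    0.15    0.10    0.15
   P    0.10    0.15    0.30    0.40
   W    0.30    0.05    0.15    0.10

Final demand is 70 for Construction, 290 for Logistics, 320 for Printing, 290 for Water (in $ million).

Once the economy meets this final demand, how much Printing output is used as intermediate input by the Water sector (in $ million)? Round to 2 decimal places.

z_PW = 253.32

I − A =
  [   0.90     0.00    -0.05    -0.25]
  [  -0.35     0.85    -0.10    -0.15]
  [  -0.10    -0.15     0.70    -0.40]
  [  -0.30    -0.05    -0.15     0.90]
Compute the cofactors C_ij = (−1)^(i+j)·(3×3 minor ij) of I−A; the adjugate is their transpose:
adj(I−A) = Cᵀ =
  [ 0.460375   0.022125   0.071000   0.163125]
  [ 0.254250   0.446250   0.124875   0.200500]
  [ 0.238750   0.129500   0.613625   0.360625]
  [ 0.207375   0.053750   0.132875   0.515125]
det(I−A) = Σ_j (I−A)_1j·C_1j = (0.90)(0.460375) + (0.00)(0.254250) + (-0.05)(0.238750) + (-0.25)(0.207375) = 0.35055625
(I − A)⁻¹ = adj(I−A) / det(I−A) ≈
  [   1.3133     0.0631     0.2025     0.4653]
  [   0.7253     1.2730     0.3562     0.5719]
  [   0.6811     0.3694     1.7504     1.0287]
  [   0.5916     0.1533     0.3790     1.4695]
First solve x = (I − A)⁻¹ d = adj(I−A)·d / det(I−A); in particular x_W = (0.207375·70 + 0.053750·290 + 0.132875·320 + 0.515125·290) / 0.35055625 = 222.01 / 0.35055625 ≈ 633.3078.
Intermediate flow from P to W: z_PW = a_PW · x_W = 0.40 × 222.01 / 0.35055625 = 88.804 / 0.35055625 ≈ 253.32.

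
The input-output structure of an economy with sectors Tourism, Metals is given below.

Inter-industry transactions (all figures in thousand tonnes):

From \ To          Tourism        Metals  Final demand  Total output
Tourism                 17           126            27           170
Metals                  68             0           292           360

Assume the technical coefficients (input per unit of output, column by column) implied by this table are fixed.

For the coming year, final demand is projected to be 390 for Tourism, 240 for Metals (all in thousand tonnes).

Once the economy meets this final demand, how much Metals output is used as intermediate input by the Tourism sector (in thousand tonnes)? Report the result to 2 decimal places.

z_MT = 249.47

Technical coefficients a_ij = z_ij / X_j:
  a_TT = 17/170 = 0.10, a_MT = 68/170 = 0.40
  a_TM = 126/360 = 0.35, a_MM = 0/360 = 0.00
I − A =
  [   0.90    -0.35]
  [  -0.40     1.00]
det(I−A) = (0.90)(1.00) − (-0.35)(-0.40) = 0.7600
adj(I−A) = [[1.00, 0.35], [0.40, 0.90]]
(I − A)⁻¹ = adj(I−A) / det(I−A) ≈
  [   1.3158     0.4605]
  [   0.5263     1.1842]
First solve x = (I − A)⁻¹ d = adj(I−A)·d / det(I−A); in particular x_T = (1.00·390 + 0.35·240) / 0.7600 = 474.00 / 0.7600 ≈ 623.6842.
Intermediate flow from M to T: z_MT = a_MT · x_T = 0.40 × 474.00 / 0.7600 = 189.60 / 0.7600 ≈ 249.47.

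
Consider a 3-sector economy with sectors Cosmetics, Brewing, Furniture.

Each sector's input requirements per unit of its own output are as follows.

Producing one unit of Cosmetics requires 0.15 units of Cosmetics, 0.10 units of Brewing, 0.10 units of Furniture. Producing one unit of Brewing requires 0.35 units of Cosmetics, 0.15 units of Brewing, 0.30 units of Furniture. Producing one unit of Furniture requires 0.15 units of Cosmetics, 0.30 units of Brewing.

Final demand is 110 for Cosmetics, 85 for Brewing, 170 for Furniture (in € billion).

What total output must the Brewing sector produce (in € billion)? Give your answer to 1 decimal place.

I − A =
  [   0.85    -0.35    -0.15]
  [  -0.10     0.85    -0.30]
  [  -0.10    -0.30     1.00]
Cofactors of I−A, C_ij = (−1)^(i+j)·(minor ij) (rows/columns in the sector order above):
  C_11 = (0.85)(1.00) − (-0.30)(-0.30) = 0.7600
  C_12 = −[(-0.10)(1.00) − (-0.30)(-0.10)] = 0.1300
  C_13 = (-0.10)(-0.30) − (0.85)(-0.10) = 0.1150
  C_21 = −[(-0.35)(1.00) − (-0.15)(-0.30)] = 0.3950
  C_22 = (0.85)(1.00) − (-0.15)(-0.10) = 0.8350
  C_23 = −[(0.85)(-0.30) − (-0.35)(-0.10)] = 0.2900
  C_31 = (-0.35)(-0.30) − (-0.15)(0.85) = 0.2325
  C_32 = −[(0.85)(-0.30) − (-0.15)(-0.10)] = 0.2700
  C_33 = (0.85)(0.85) − (-0.35)(-0.10) = 0.6875
det(I−A) = Σ_j (I−A)_1j·C_1j = (0.85)(0.7600) + (-0.35)(0.1300) + (-0.15)(0.1150) = 0.58325
adj(I−A) = Cᵀ =
  [ 0.7600   0.3950   0.2325]
  [ 0.1300   0.8350   0.2700]
  [ 0.1150   0.2900   0.6875]
(I − A)⁻¹ = adj(I−A) / det(I−A) ≈
  [   1.3030     0.6772     0.3986]
  [   0.2229     1.4316     0.4629]
  [   0.1972     0.4972     1.1787]
x = (I − A)⁻¹ d = adj(I−A)·d / det(I−A), with det(I−A) = 0.58325:
  x_C = (0.7600·110 + 0.3950·85 + 0.2325·170) / 0.58325 = 156.70 / 0.58325 ≈ 268.7
  x_B = (0.1300·110 + 0.8350·85 + 0.2700·170) / 0.58325 = 131.175 / 0.58325 ≈ 224.9
  x_F = (0.1150·110 + 0.2900·85 + 0.6875·170) / 0.58325 = 154.175 / 0.58325 ≈ 264.3

x_B = 224.9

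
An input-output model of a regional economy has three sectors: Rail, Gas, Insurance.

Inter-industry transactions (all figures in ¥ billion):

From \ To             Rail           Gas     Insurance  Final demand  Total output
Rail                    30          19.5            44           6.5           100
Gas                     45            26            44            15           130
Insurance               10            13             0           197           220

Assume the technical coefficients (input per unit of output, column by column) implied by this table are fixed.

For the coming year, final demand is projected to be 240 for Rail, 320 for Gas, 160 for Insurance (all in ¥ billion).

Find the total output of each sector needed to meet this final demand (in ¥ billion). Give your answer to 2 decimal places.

Technical coefficients a_ij = z_ij / X_j:
  a_RR = 30/100 = 0.30, a_GR = 45/100 = 0.45, a_IR = 10/100 = 0.10
  a_RG = 19.5/130 = 0.15, a_GG = 26/130 = 0.20, a_IG = 13/130 = 0.10
  a_RI = 44/220 = 0.20, a_GI = 44/220 = 0.20, a_II = 0/220 = 0.00
I − A =
  [   0.70    -0.15    -0.20]
  [  -0.45     0.80    -0.20]
  [  -0.10    -0.10     1.00]
Cofactors of I−A, C_ij = (−1)^(i+j)·(minor ij) (rows/columns in the sector order above):
  C_11 = (0.80)(1.00) − (-0.20)(-0.10) = 0.7800
  C_12 = −[(-0.45)(1.00) − (-0.20)(-0.10)] = 0.4700
  C_13 = (-0.45)(-0.10) − (0.80)(-0.10) = 0.1250
  C_21 = −[(-0.15)(1.00) − (-0.20)(-0.10)] = 0.1700
  C_22 = (0.70)(1.00) − (-0.20)(-0.10) = 0.6800
  C_23 = −[(0.70)(-0.10) − (-0.15)(-0.10)] = 0.0850
  C_31 = (-0.15)(-0.20) − (-0.20)(0.80) = 0.1900
  C_32 = −[(0.70)(-0.20) − (-0.20)(-0.45)] = 0.2300
  C_33 = (0.70)(0.80) − (-0.15)(-0.45) = 0.4925
det(I−A) = Σ_j (I−A)_1j·C_1j = (0.70)(0.7800) + (-0.15)(0.4700) + (-0.20)(0.1250) = 0.4505
adj(I−A) = Cᵀ =
  [ 0.7800   0.1700   0.1900]
  [ 0.4700   0.6800   0.2300]
  [ 0.1250   0.0850   0.4925]
(I − A)⁻¹ = adj(I−A) / det(I−A) ≈
  [   1.7314     0.3774     0.4218]
  [   1.0433     1.5094     0.5105]
  [   0.2775     0.1887     1.0932]
x = (I − A)⁻¹ d = adj(I−A)·d / det(I−A), with det(I−A) = 0.4505:
  x_R = (0.7800·240 + 0.1700·320 + 0.1900·160) / 0.4505 = 272.00 / 0.4505 ≈ 603.77
  x_G = (0.4700·240 + 0.6800·320 + 0.2300·160) / 0.4505 = 367.20 / 0.4505 ≈ 815.09
  x_I = (0.1250·240 + 0.0850·320 + 0.4925·160) / 0.4505 = 136.00 / 0.4505 ≈ 301.89

x_R = 603.77, x_G = 815.09, x_I = 301.89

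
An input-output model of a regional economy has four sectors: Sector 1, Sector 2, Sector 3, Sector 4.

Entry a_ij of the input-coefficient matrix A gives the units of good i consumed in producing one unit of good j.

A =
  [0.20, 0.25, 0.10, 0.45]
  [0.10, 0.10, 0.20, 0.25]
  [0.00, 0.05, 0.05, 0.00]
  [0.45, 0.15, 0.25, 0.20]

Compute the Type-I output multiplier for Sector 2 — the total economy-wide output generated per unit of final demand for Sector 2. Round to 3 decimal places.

m_2 = 3.278

I − A =
  [   0.80    -0.25    -0.10    -0.45]
  [  -0.10     0.90    -0.20    -0.25]
  [   0.00    -0.05     0.95     0.00]
  [  -0.45    -0.15    -0.25     0.80]
Compute the cofactors C_ij = (−1)^(i+j)·(3×3 minor ij) of I−A; the adjugate is their transpose:
adj(I−A) = Cᵀ =
  [ 0.637250   0.263750   0.238625   0.440875]
  [ 0.182875   0.415625   0.168000   0.232750]
  [ 0.009625   0.021875   0.308875   0.012250]
  [ 0.395750   0.233125   0.262250   0.651750]
det(I−A) = Σ_j (I−A)_1j·C_1j = (0.80)(0.637250) + (-0.25)(0.182875) + (-0.10)(0.009625) + (-0.45)(0.395750) = 0.28503125
(I − A)⁻¹ = adj(I−A) / det(I−A) ≈
  [   2.2357     0.9253     0.8372     1.5468]
  [   0.6416     1.4582     0.5894     0.8166]
  [   0.0338     0.0767     1.0837     0.0430]
  [   1.3884     0.8179     0.9201     2.2866]
The output multiplier for sector j is the column-j sum of the Leontief inverse (I − A)⁻¹ = adj(I−A) / det(I−A).
Column 2 of adj(I−A): (0.263750, 0.415625, 0.021875, 0.233125); det(I−A) = 0.28503125.
m_2 = (0.263750 + 0.415625 + 0.021875 + 0.233125) / 0.28503125 = 0.934375 / 0.28503125 ≈ 3.278.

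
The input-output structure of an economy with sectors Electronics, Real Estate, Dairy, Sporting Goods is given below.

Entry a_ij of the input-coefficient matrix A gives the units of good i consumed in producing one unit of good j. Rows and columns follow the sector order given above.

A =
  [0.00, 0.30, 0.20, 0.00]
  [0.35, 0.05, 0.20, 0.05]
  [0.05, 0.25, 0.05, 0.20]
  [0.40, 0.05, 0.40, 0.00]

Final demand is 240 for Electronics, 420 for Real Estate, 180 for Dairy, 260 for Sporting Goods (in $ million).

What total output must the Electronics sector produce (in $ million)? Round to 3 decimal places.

x_E = 613.032

I − A =
  [   1.00    -0.30    -0.20     0.00]
  [  -0.35     0.95    -0.20    -0.05]
  [  -0.05    -0.25     0.95    -0.20]
  [  -0.40    -0.05    -0.40     1.00]
Compute the cofactors C_ij = (−1)^(i+j)·(3×3 minor ij) of I−A; the adjugate is their transpose:
adj(I−A) = Cᵀ =
  [ 0.767125   0.313000   0.255500   0.066750]
  [ 0.350500   0.844000   0.294000   0.101000]
  [ 0.219375   0.299000   0.836500   0.182250]
  [ 0.412125   0.287000   0.451500   0.722750]
det(I−A) = Σ_j (I−A)_1j·C_1j = (1.00)(0.767125) + (-0.30)(0.350500) + (-0.20)(0.219375) + (0.00)(0.412125) = 0.6181
(I − A)⁻¹ = adj(I−A) / det(I−A) ≈
  [   1.2411     0.5064     0.4134     0.1080]
  [   0.5671     1.3655     0.4757     0.1634]
  [   0.3549     0.4837     1.3533     0.2949]
  [   0.6668     0.4643     0.7305     1.1693]
x = (I − A)⁻¹ d = adj(I−A)·d / det(I−A), with det(I−A) = 0.6181:
  x_E = (0.767125·240 + 0.313000·420 + 0.255500·180 + 0.066750·260) / 0.6181 = 378.915 / 0.6181 ≈ 613.032
  x_R = (0.350500·240 + 0.844000·420 + 0.294000·180 + 0.101000·260) / 0.6181 = 517.78 / 0.6181 ≈ 837.696
  x_D = (0.219375·240 + 0.299000·420 + 0.836500·180 + 0.182250·260) / 0.6181 = 376.185 / 0.6181 ≈ 608.615
  x_S = (0.412125·240 + 0.287000·420 + 0.451500·180 + 0.722750·260) / 0.6181 = 488.635 / 0.6181 ≈ 790.544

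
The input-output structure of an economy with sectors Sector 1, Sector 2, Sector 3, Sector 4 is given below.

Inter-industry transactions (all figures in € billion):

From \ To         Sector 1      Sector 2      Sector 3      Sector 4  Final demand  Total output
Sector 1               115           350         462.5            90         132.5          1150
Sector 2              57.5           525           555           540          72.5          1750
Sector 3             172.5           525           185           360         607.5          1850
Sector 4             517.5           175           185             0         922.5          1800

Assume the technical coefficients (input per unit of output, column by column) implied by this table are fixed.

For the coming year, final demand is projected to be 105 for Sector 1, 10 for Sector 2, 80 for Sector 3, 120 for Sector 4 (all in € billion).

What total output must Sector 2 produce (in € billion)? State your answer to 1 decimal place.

Technical coefficients a_ij = z_ij / X_j:
  a_11 = 115/1150 = 0.10, a_21 = 57.5/1150 = 0.05, a_31 = 172.5/1150 = 0.15, a_41 = 517.5/1150 = 0.45
  a_12 = 350/1750 = 0.20, a_22 = 525/1750 = 0.30, a_32 = 525/1750 = 0.30, a_42 = 175/1750 = 0.10
  a_13 = 462.5/1850 = 0.25, a_23 = 555/1850 = 0.30, a_33 = 185/1850 = 0.10, a_43 = 185/1850 = 0.10
  a_14 = 90/1800 = 0.05, a_24 = 540/1800 = 0.30, a_34 = 360/1800 = 0.20, a_44 = 0/1800 = 0.00
I − A =
  [   0.90    -0.20    -0.25    -0.05]
  [  -0.05     0.70    -0.30    -0.30]
  [  -0.15    -0.30     0.90    -0.20]
  [  -0.45    -0.10    -0.10     1.00]
Compute the cofactors C_ij = (−1)^(i+j)·(3×3 minor ij) of I−A; the adjugate is their transpose:
adj(I−A) = Cᵀ =
  [ 0.48400   0.26200   0.23850   0.15050]
  [ 0.24200   0.71100   0.33675   0.29275]
  [ 0.22000   0.33000   0.55000   0.22000]
  [ 0.26400   0.22200   0.19600   0.43800]
det(I−A) = Σ_j (I−A)_1j·C_1j = (0.90)(0.48400) + (-0.20)(0.24200) + (-0.25)(0.22000) + (-0.05)(0.26400) = 0.3190
(I − A)⁻¹ = adj(I−A) / det(I−A) ≈
  [   1.5172     0.8213     0.7476     0.4718]
  [   0.7586     2.2288     1.0556     0.9177]
  [   0.6897     1.0345     1.7241     0.6897]
  [   0.8276     0.6959     0.6144     1.3730]
x = (I − A)⁻¹ d = adj(I−A)·d / det(I−A), with det(I−A) = 0.3190:
  x_1 = (0.48400·105 + 0.26200·10 + 0.23850·80 + 0.15050·120) / 0.3190 = 90.58 / 0.3190 ≈ 283.9
  x_2 = (0.24200·105 + 0.71100·10 + 0.33675·80 + 0.29275·120) / 0.3190 = 94.59 / 0.3190 ≈ 296.5
  x_3 = (0.22000·105 + 0.33000·10 + 0.55000·80 + 0.22000·120) / 0.3190 = 96.80 / 0.3190 ≈ 303.4
  x_4 = (0.26400·105 + 0.22200·10 + 0.19600·80 + 0.43800·120) / 0.3190 = 98.18 / 0.3190 ≈ 307.8

x_2 = 296.5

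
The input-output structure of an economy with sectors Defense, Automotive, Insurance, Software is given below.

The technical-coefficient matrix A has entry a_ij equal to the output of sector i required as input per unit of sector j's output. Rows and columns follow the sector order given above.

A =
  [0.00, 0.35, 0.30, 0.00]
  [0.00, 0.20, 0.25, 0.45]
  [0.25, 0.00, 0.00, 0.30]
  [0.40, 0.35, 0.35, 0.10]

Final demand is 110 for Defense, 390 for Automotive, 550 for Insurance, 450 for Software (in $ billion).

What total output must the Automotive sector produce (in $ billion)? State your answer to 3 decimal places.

x_A = 2786.944

I − A =
  [   1.00    -0.35    -0.30     0.00]
  [   0.00     0.80    -0.25    -0.45]
  [  -0.25     0.00     1.00    -0.30]
  [  -0.40    -0.35    -0.35     0.90]
Compute the cofactors C_ij = (−1)^(i+j)·(3×3 minor ij) of I−A; the adjugate is their transpose:
adj(I−A) = Cᵀ =
  [ 0.452250   0.309750   0.302625   0.255750]
  [ 0.305625   0.691500   0.436500   0.491250]
  [ 0.236625   0.225750   0.499500   0.279375]
  [ 0.411875   0.494375   0.498500   0.718125]
det(I−A) = Σ_j (I−A)_1j·C_1j = (1.00)(0.452250) + (-0.35)(0.305625) + (-0.30)(0.236625) + (0.00)(0.411875) = 0.27429375
(I − A)⁻¹ = adj(I−A) / det(I−A) ≈
  [   1.6488     1.1293     1.1033     0.9324]
  [   1.1142     2.5210     1.5914     1.7910]
  [   0.8627     0.8230     1.8210     1.0185]
  [   1.5016     1.8024     1.8174     2.6181]
x = (I − A)⁻¹ d = adj(I−A)·d / det(I−A), with det(I−A) = 0.27429375:
  x_D = (0.452250·110 + 0.309750·390 + 0.302625·550 + 0.255750·450) / 0.27429375 = 452.08125 / 0.27429375 ≈ 1648.165
  x_A = (0.305625·110 + 0.691500·390 + 0.436500·550 + 0.491250·450) / 0.27429375 = 764.44125 / 0.27429375 ≈ 2786.944
  x_I = (0.236625·110 + 0.225750·390 + 0.499500·550 + 0.279375·450) / 0.27429375 = 514.515 / 0.27429375 ≈ 1875.781
  x_S = (0.411875·110 + 0.494375·390 + 0.498500·550 + 0.718125·450) / 0.27429375 = 835.44375 / 0.27429375 ≈ 3045.799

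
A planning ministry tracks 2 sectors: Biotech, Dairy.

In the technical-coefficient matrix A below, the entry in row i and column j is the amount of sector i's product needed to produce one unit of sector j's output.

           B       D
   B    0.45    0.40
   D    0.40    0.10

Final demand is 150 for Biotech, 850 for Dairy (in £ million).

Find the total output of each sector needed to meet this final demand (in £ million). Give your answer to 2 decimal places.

I − A =
  [   0.55    -0.40]
  [  -0.40     0.90]
det(I−A) = (0.55)(0.90) − (-0.40)(-0.40) = 0.3350
adj(I−A) = [[0.90, 0.40], [0.40, 0.55]]
(I − A)⁻¹ = adj(I−A) / det(I−A) ≈
  [   2.6866     1.1940]
  [   1.1940     1.6418]
x = (I − A)⁻¹ d = adj(I−A)·d / det(I−A), with det(I−A) = 0.3350:
  x_B = (0.90·150 + 0.40·850) / 0.3350 = 475.00 / 0.3350 ≈ 1417.91
  x_D = (0.40·150 + 0.55·850) / 0.3350 = 527.50 / 0.3350 ≈ 1574.63

x_B = 1417.91, x_D = 1574.63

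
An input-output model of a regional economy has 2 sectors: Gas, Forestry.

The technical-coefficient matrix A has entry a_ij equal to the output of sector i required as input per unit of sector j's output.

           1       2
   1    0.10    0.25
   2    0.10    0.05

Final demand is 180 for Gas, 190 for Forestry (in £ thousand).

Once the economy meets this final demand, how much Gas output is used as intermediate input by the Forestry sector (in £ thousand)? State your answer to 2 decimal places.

I − A =
  [   0.90    -0.25]
  [  -0.10     0.95]
det(I−A) = (0.90)(0.95) − (-0.25)(-0.10) = 0.8300
adj(I−A) = [[0.95, 0.25], [0.10, 0.90]]
(I − A)⁻¹ = adj(I−A) / det(I−A) ≈
  [   1.1446     0.3012]
  [   0.1205     1.0843]
First solve x = (I − A)⁻¹ d = adj(I−A)·d / det(I−A); in particular x_2 = (0.10·180 + 0.90·190) / 0.8300 = 189.00 / 0.8300 ≈ 227.7108.
Intermediate flow from 1 to 2: z_12 = a_12 · x_2 = 0.25 × 189.00 / 0.8300 = 47.25 / 0.8300 ≈ 56.93.

z_12 = 56.93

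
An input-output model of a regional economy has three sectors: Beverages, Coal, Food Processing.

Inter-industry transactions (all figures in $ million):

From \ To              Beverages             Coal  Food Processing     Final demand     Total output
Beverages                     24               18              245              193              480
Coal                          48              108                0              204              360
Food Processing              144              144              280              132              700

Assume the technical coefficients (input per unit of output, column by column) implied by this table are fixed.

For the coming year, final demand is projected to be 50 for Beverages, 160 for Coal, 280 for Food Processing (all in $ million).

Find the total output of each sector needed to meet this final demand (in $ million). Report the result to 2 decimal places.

x_1 = 378.61, x_2 = 282.66, x_3 = 844.41

Technical coefficients a_ij = z_ij / X_j:
  a_11 = 24/480 = 0.05, a_21 = 48/480 = 0.10, a_31 = 144/480 = 0.30
  a_12 = 18/360 = 0.05, a_22 = 108/360 = 0.30, a_32 = 144/360 = 0.40
  a_13 = 245/700 = 0.35, a_23 = 0/700 = 0.00, a_33 = 280/700 = 0.40
I − A =
  [   0.95    -0.05    -0.35]
  [  -0.10     0.70     0.00]
  [  -0.30    -0.40     0.60]
Cofactors of I−A, C_ij = (−1)^(i+j)·(minor ij) (rows/columns in the sector order above):
  C_11 = (0.70)(0.60) − (0.00)(-0.40) = 0.4200
  C_12 = −[(-0.10)(0.60) − (0.00)(-0.30)] = 0.0600
  C_13 = (-0.10)(-0.40) − (0.70)(-0.30) = 0.2500
  C_21 = −[(-0.05)(0.60) − (-0.35)(-0.40)] = 0.1700
  C_22 = (0.95)(0.60) − (-0.35)(-0.30) = 0.4650
  C_23 = −[(0.95)(-0.40) − (-0.05)(-0.30)] = 0.3950
  C_31 = (-0.05)(0.00) − (-0.35)(0.70) = 0.2450
  C_32 = −[(0.95)(0.00) − (-0.35)(-0.10)] = 0.0350
  C_33 = (0.95)(0.70) − (-0.05)(-0.10) = 0.6600
det(I−A) = Σ_j (I−A)_1j·C_1j = (0.95)(0.4200) + (-0.05)(0.0600) + (-0.35)(0.2500) = 0.3085
adj(I−A) = Cᵀ =
  [ 0.4200   0.1700   0.2450]
  [ 0.0600   0.4650   0.0350]
  [ 0.2500   0.3950   0.6600]
(I − A)⁻¹ = adj(I−A) / det(I−A) ≈
  [   1.3614     0.5511     0.7942]
  [   0.1945     1.5073     0.1135]
  [   0.8104     1.2804     2.1394]
x = (I − A)⁻¹ d = adj(I−A)·d / det(I−A), with det(I−A) = 0.3085:
  x_1 = (0.4200·50 + 0.1700·160 + 0.2450·280) / 0.3085 = 116.80 / 0.3085 ≈ 378.61
  x_2 = (0.0600·50 + 0.4650·160 + 0.0350·280) / 0.3085 = 87.20 / 0.3085 ≈ 282.66
  x_3 = (0.2500·50 + 0.3950·160 + 0.6600·280) / 0.3085 = 260.50 / 0.3085 ≈ 844.41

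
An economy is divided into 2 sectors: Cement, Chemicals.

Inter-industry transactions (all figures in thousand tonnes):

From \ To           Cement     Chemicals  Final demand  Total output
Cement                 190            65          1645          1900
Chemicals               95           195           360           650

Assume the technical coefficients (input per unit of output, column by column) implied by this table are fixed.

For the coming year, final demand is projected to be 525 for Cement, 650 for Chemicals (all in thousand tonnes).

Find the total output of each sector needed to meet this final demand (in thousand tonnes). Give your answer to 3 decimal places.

x_1 = 692.000, x_2 = 978.000

Technical coefficients a_ij = z_ij / X_j:
  a_11 = 190/1900 = 0.10, a_21 = 95/1900 = 0.05
  a_12 = 65/650 = 0.10, a_22 = 195/650 = 0.30
I − A =
  [   0.90    -0.10]
  [  -0.05     0.70]
det(I−A) = (0.90)(0.70) − (-0.10)(-0.05) = 0.6250
adj(I−A) = [[0.70, 0.10], [0.05, 0.90]]
(I − A)⁻¹ = adj(I−A) / det(I−A) ≈
  [   1.1200     0.1600]
  [   0.0800     1.4400]
x = (I − A)⁻¹ d = adj(I−A)·d / det(I−A), with det(I−A) = 0.6250:
  x_1 = (0.70·525 + 0.10·650) / 0.6250 = 432.50 / 0.6250 = 692.000
  x_2 = (0.05·525 + 0.90·650) / 0.6250 = 611.25 / 0.6250 = 978.000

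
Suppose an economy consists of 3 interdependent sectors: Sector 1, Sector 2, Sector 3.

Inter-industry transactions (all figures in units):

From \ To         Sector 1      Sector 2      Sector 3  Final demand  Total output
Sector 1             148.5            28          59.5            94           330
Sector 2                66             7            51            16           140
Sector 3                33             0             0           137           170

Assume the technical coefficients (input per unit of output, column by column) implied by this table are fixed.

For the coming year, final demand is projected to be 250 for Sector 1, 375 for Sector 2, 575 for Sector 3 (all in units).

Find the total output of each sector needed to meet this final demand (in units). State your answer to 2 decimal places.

Technical coefficients a_ij = z_ij / X_j:
  a_11 = 148.5/330 = 0.45, a_21 = 66/330 = 0.20, a_31 = 33/330 = 0.10
  a_12 = 28/140 = 0.20, a_22 = 7/140 = 0.05, a_32 = 0/140 = 0.00
  a_13 = 59.5/170 = 0.35, a_23 = 51/170 = 0.30, a_33 = 0/170 = 0.00
I − A =
  [   0.55    -0.20    -0.35]
  [  -0.20     0.95    -0.30]
  [  -0.10     0.00     1.00]
Cofactors of I−A, C_ij = (−1)^(i+j)·(minor ij) (rows/columns in the sector order above):
  C_11 = (0.95)(1.00) − (-0.30)(0.00) = 0.9500
  C_12 = −[(-0.20)(1.00) − (-0.30)(-0.10)] = 0.2300
  C_13 = (-0.20)(0.00) − (0.95)(-0.10) = 0.0950
  C_21 = −[(-0.20)(1.00) − (-0.35)(0.00)] = 0.2000
  C_22 = (0.55)(1.00) − (-0.35)(-0.10) = 0.5150
  C_23 = −[(0.55)(0.00) − (-0.20)(-0.10)] = 0.0200
  C_31 = (-0.20)(-0.30) − (-0.35)(0.95) = 0.3925
  C_32 = −[(0.55)(-0.30) − (-0.35)(-0.20)] = 0.2350
  C_33 = (0.55)(0.95) − (-0.20)(-0.20) = 0.4825
det(I−A) = Σ_j (I−A)_1j·C_1j = (0.55)(0.9500) + (-0.20)(0.2300) + (-0.35)(0.0950) = 0.44325
adj(I−A) = Cᵀ =
  [ 0.9500   0.2000   0.3925]
  [ 0.2300   0.5150   0.2350]
  [ 0.0950   0.0200   0.4825]
(I − A)⁻¹ = adj(I−A) / det(I−A) ≈
  [   2.1433     0.4512     0.8855]
  [   0.5189     1.1619     0.5302]
  [   0.2143     0.0451     1.0886]
x = (I − A)⁻¹ d = adj(I−A)·d / det(I−A), with det(I−A) = 0.44325:
  x_1 = (0.9500·250 + 0.2000·375 + 0.3925·575) / 0.44325 = 538.1875 / 0.44325 ≈ 1214.18
  x_2 = (0.2300·250 + 0.5150·375 + 0.2350·575) / 0.44325 = 385.75 / 0.44325 ≈ 870.28
  x_3 = (0.0950·250 + 0.0200·375 + 0.4825·575) / 0.44325 = 308.6875 / 0.44325 ≈ 696.42

x_1 = 1214.18, x_2 = 870.28, x_3 = 696.42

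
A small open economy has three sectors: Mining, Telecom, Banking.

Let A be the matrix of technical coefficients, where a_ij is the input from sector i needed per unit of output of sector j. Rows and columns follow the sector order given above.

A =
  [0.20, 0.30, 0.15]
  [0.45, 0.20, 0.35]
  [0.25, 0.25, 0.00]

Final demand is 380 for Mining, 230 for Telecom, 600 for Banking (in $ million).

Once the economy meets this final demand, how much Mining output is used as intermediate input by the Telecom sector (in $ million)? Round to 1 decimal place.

I − A =
  [   0.80    -0.30    -0.15]
  [  -0.45     0.80    -0.35]
  [  -0.25    -0.25     1.00]
Cofactors of I−A, C_ij = (−1)^(i+j)·(minor ij) (rows/columns in the sector order above):
  C_11 = (0.80)(1.00) − (-0.35)(-0.25) = 0.7125
  C_12 = −[(-0.45)(1.00) − (-0.35)(-0.25)] = 0.5375
  C_13 = (-0.45)(-0.25) − (0.80)(-0.25) = 0.3125
  C_21 = −[(-0.30)(1.00) − (-0.15)(-0.25)] = 0.3375
  C_22 = (0.80)(1.00) − (-0.15)(-0.25) = 0.7625
  C_23 = −[(0.80)(-0.25) − (-0.30)(-0.25)] = 0.2750
  C_31 = (-0.30)(-0.35) − (-0.15)(0.80) = 0.2250
  C_32 = −[(0.80)(-0.35) − (-0.15)(-0.45)] = 0.3475
  C_33 = (0.80)(0.80) − (-0.30)(-0.45) = 0.5050
det(I−A) = Σ_j (I−A)_1j·C_1j = (0.80)(0.7125) + (-0.30)(0.5375) + (-0.15)(0.3125) = 0.361875
adj(I−A) = Cᵀ =
  [ 0.7125   0.3375   0.2250]
  [ 0.5375   0.7625   0.3475]
  [ 0.3125   0.2750   0.5050]
(I − A)⁻¹ = adj(I−A) / det(I−A) ≈
  [   1.9689     0.9326     0.6218]
  [   1.4853     2.1071     0.9603]
  [   0.8636     0.7599     1.3955]
First solve x = (I − A)⁻¹ d = adj(I−A)·d / det(I−A); in particular x_2 = (0.5375·380 + 0.7625·230 + 0.3475·600) / 0.361875 = 588.125 / 0.361875 ≈ 1625.216.
Intermediate flow from 1 to 2: z_12 = a_12 · x_2 = 0.30 × 588.125 / 0.361875 = 176.4375 / 0.361875 ≈ 487.6.

z_12 = 487.6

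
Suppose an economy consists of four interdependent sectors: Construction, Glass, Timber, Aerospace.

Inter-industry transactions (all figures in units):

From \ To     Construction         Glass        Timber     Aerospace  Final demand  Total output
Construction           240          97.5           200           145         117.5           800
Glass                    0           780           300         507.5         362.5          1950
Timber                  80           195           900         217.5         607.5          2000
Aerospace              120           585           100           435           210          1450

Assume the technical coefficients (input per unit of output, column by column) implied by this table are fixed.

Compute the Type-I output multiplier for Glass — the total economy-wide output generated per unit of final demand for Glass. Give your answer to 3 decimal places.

m_2 = 5.452

Technical coefficients a_ij = z_ij / X_j:
  a_11 = 240/800 = 0.30, a_21 = 0/800 = 0.00, a_31 = 80/800 = 0.10, a_41 = 120/800 = 0.15
  a_12 = 97.5/1950 = 0.05, a_22 = 780/1950 = 0.40, a_32 = 195/1950 = 0.10, a_42 = 585/1950 = 0.30
  a_13 = 200/2000 = 0.10, a_23 = 300/2000 = 0.15, a_33 = 900/2000 = 0.45, a_43 = 100/2000 = 0.05
  a_14 = 145/1450 = 0.10, a_24 = 507.5/1450 = 0.35, a_34 = 217.5/1450 = 0.15, a_44 = 435/1450 = 0.30
I − A =
  [   0.70    -0.05    -0.10    -0.10]
  [   0.00     0.60    -0.15    -0.35]
  [  -0.10    -0.10     0.55    -0.15]
  [  -0.15    -0.30    -0.05     0.70]
Compute the cofactors C_ij = (−1)^(i+j)·(3×3 minor ij) of I−A; the adjugate is their transpose:
adj(I−A) = Cᵀ =
  [ 0.149750   0.047375   0.045125   0.054750]
  [ 0.044500   0.246250   0.088750   0.148500]
  [ 0.050250   0.086625   0.208875   0.095250]
  [ 0.054750   0.121875   0.062625   0.213750]
det(I−A) = Σ_j (I−A)_1j·C_1j = (0.70)(0.149750) + (-0.05)(0.044500) + (-0.10)(0.050250) + (-0.10)(0.054750) = 0.0921
(I − A)⁻¹ = adj(I−A) / det(I−A) ≈
  [   1.6260     0.5144     0.4900     0.5945]
  [   0.4832     2.6737     0.9636     1.6124]
  [   0.5456     0.9406     2.2679     1.0342]
  [   0.5945     1.3233     0.6800     2.3208]
The output multiplier for sector j is the column-j sum of the Leontief inverse (I − A)⁻¹ = adj(I−A) / det(I−A).
Column 2 of adj(I−A): (0.047375, 0.246250, 0.086625, 0.121875); det(I−A) = 0.0921.
m_2 = (0.047375 + 0.246250 + 0.086625 + 0.121875) / 0.0921 = 0.502125 / 0.0921 ≈ 5.452.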